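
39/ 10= 3.90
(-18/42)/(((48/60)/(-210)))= 225/2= 112.50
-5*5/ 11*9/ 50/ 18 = -0.02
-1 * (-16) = 16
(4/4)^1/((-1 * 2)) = -1/2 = -0.50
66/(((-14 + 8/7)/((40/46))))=-308/69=-4.46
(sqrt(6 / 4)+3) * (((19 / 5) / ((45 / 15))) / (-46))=-0.12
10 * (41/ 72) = 205/ 36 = 5.69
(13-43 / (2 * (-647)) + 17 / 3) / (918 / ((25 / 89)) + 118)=1814825 / 328619064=0.01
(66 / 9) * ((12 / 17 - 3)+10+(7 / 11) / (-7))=2848 / 51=55.84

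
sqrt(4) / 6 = 1 / 3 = 0.33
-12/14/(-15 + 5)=3/35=0.09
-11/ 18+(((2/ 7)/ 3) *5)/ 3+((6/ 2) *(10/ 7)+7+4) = 89/ 6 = 14.83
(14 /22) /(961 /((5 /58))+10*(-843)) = 35 /149468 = 0.00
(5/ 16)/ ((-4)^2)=5/ 256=0.02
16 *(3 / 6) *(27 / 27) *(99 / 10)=396 / 5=79.20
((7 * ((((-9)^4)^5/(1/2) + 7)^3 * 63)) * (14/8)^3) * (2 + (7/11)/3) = 75162671729942547023979610000000000000000000000000000000000000.00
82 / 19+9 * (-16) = -2654 / 19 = -139.68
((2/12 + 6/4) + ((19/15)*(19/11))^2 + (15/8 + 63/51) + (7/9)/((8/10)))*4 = 4334509/102850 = 42.14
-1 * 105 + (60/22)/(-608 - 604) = -233315/2222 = -105.00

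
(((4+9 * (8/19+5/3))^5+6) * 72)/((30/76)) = 730602481631376/651605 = 1121235229.37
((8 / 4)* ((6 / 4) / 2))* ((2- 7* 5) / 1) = -49.50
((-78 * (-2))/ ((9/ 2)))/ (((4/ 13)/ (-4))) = -1352/ 3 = -450.67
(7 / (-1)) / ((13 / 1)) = -7 / 13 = -0.54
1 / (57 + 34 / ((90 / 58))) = 45 / 3551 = 0.01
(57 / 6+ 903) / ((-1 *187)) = -1825 / 374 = -4.88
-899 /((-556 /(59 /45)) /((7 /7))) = 53041 /25020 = 2.12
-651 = -651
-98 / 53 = -1.85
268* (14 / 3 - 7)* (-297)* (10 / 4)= 464310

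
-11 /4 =-2.75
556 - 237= 319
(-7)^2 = 49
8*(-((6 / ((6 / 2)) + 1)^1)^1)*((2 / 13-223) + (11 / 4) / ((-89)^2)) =550730430 / 102973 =5348.30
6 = 6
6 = 6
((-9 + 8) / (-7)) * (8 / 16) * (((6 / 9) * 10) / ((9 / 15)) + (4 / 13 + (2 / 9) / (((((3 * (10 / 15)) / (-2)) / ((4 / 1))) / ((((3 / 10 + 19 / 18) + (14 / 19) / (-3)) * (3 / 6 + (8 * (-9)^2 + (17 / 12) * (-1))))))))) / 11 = -1710607 / 420147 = -4.07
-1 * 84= -84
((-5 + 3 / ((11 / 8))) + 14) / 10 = 123 / 110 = 1.12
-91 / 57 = -1.60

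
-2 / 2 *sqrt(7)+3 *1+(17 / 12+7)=137 / 12-sqrt(7)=8.77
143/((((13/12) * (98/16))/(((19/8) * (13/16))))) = 8151/196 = 41.59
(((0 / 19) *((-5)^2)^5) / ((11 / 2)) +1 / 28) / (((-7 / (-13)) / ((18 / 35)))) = 117 / 3430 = 0.03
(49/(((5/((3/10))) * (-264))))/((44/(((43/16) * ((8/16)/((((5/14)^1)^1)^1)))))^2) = -4439449/54517760000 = -0.00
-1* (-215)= 215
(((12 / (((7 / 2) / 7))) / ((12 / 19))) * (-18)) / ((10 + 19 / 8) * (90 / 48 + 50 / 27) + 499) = -131328 / 104663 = -1.25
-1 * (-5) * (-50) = -250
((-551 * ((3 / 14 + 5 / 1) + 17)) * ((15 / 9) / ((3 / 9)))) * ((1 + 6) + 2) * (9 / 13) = -69401205 / 182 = -381325.30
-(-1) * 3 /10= 3 /10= 0.30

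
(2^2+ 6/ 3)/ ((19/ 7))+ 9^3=13893/ 19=731.21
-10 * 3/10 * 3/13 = -0.69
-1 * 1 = -1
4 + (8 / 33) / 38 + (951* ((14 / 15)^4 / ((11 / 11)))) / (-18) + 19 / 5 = -1024798499 / 31741875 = -32.29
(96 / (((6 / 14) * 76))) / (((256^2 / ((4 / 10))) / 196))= 343 / 97280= 0.00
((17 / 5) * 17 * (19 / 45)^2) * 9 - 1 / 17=1772468 / 19125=92.68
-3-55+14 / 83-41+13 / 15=-121966 / 1245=-97.96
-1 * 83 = -83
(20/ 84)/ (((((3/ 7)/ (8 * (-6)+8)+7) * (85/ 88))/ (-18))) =-21120/ 33269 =-0.63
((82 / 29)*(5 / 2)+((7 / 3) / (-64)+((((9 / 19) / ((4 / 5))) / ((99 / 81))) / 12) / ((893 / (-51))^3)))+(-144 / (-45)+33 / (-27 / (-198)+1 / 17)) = 54234475960712009417 / 302477276390900160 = 179.30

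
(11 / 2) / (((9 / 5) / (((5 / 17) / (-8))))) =-275 / 2448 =-0.11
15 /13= 1.15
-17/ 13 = -1.31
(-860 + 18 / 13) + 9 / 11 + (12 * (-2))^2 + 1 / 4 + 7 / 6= -481133 / 1716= -280.38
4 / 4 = 1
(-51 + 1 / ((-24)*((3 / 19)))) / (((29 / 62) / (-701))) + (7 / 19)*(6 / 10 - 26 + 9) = 7619267239 / 99180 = 76822.62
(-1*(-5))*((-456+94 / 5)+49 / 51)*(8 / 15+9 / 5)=-778687 / 153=-5089.46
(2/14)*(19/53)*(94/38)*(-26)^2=31772/371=85.64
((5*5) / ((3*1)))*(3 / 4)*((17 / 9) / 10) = 1.18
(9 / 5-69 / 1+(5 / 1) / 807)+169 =410788 / 4035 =101.81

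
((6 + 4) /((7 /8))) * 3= 240 /7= 34.29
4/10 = 2/5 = 0.40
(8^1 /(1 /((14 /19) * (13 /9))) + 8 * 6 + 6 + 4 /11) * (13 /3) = 272.47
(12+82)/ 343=94/ 343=0.27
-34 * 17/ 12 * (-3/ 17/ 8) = 17/ 16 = 1.06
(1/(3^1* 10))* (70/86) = 7/258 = 0.03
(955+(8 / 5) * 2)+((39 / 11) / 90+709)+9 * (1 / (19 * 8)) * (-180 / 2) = 20840357 / 12540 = 1661.91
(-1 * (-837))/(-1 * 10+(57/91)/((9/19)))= -228501/2369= -96.45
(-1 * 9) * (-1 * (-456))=-4104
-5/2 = -2.50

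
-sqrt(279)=-3 * sqrt(31)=-16.70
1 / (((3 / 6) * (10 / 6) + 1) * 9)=2 / 33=0.06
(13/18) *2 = 13/9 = 1.44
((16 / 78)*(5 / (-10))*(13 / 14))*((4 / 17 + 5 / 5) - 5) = 128 / 357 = 0.36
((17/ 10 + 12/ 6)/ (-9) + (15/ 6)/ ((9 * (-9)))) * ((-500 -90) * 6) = 42244/ 27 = 1564.59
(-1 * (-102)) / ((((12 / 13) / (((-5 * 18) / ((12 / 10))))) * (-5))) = 3315 / 2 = 1657.50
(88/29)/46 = 0.07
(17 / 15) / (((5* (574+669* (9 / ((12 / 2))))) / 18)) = 204 / 78875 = 0.00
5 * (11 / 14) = 55 / 14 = 3.93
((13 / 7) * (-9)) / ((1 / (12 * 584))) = -819936 / 7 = -117133.71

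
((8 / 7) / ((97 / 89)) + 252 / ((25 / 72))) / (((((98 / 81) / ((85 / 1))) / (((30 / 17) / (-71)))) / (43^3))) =-238364448172776 / 2362241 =-100906066.81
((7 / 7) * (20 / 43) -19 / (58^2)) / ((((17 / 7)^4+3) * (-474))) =-159577663 / 6220495414752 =-0.00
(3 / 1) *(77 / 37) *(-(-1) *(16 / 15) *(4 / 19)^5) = 1261568 / 458078315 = 0.00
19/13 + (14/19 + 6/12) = 1333/494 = 2.70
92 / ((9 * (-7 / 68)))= -6256 / 63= -99.30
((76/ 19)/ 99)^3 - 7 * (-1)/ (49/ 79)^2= 6055658011/ 332812557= 18.20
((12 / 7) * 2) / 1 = 24 / 7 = 3.43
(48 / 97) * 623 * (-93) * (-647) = 1799353584 / 97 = 18550036.95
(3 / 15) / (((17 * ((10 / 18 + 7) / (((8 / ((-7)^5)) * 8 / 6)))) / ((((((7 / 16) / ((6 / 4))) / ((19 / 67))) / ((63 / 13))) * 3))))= -871 / 1384308555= -0.00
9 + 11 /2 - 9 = 11 /2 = 5.50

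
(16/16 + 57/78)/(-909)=-5/2626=-0.00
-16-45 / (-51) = -257 / 17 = -15.12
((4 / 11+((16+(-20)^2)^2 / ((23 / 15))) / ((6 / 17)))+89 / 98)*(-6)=-23785776519 / 12397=-1918671.98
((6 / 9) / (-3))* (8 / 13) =-16 / 117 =-0.14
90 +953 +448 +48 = 1539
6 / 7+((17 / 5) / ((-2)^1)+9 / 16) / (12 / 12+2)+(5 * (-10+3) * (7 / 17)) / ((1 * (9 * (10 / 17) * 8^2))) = 17557 / 40320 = 0.44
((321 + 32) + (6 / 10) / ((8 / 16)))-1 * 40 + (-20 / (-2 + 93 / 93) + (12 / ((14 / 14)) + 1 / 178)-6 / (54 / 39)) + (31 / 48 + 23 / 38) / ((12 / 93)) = 190240629 / 541120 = 351.57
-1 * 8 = -8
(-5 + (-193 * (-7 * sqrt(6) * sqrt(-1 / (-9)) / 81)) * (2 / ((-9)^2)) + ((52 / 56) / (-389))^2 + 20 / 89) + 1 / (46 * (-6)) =-217601646188 / 45533850789 + 2702 * sqrt(6) / 19683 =-4.44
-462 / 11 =-42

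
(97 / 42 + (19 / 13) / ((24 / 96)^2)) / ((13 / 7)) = 13.84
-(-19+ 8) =11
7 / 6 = 1.17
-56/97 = -0.58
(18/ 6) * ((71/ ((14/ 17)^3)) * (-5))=-1906.83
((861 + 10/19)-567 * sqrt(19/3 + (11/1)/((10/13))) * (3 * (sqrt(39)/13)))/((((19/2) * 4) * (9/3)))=16369/2166-567 * sqrt(80470)/4940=-25.00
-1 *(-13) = 13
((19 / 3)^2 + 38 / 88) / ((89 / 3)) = 16055 / 11748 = 1.37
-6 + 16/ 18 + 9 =35/ 9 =3.89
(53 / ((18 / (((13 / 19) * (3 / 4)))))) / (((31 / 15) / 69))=237705 / 4712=50.45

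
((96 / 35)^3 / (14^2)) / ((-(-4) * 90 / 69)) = 211968 / 10504375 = 0.02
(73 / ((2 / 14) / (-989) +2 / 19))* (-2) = -19204402 / 13827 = -1388.91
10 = 10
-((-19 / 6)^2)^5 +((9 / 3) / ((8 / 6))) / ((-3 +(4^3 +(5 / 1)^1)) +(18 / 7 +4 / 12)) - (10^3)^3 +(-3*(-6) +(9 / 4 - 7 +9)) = -87503426375264125279 / 87494556672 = -1000101374.34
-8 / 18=-4 / 9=-0.44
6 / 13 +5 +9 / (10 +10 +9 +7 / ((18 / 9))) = 373 / 65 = 5.74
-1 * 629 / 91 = -629 / 91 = -6.91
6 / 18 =1 / 3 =0.33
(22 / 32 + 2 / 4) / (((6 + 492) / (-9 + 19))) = 95 / 3984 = 0.02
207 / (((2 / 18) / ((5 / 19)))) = 9315 / 19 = 490.26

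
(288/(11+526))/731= 96/130849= 0.00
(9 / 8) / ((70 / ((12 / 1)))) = 27 / 140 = 0.19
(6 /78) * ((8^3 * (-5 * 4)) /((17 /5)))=-51200 /221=-231.67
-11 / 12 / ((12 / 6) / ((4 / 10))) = -11 / 60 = -0.18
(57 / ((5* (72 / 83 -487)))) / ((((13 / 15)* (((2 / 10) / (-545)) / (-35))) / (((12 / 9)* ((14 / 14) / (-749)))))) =257839500 / 56125459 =4.59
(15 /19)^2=225 /361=0.62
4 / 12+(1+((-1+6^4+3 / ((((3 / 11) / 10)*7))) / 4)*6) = 82631 / 42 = 1967.40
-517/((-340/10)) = 15.21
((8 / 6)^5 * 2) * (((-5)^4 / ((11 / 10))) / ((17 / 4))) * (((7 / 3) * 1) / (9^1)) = 358400000 / 1226907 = 292.12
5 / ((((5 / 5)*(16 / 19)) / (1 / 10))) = 19 / 32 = 0.59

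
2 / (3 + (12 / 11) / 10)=110 / 171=0.64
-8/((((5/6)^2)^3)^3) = -812479653347328/3814697265625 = -212.99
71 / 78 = 0.91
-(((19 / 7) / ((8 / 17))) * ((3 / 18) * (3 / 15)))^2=-104329 / 2822400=-0.04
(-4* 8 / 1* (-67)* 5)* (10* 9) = 964800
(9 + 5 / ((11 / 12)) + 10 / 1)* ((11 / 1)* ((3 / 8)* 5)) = 4035 / 8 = 504.38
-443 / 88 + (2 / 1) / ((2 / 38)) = 2901 / 88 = 32.97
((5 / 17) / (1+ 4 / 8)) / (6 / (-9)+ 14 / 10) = 50 / 187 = 0.27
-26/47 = -0.55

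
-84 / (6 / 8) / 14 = -8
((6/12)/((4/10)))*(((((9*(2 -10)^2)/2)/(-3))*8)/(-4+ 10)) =-160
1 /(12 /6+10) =1 /12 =0.08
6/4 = 3/2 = 1.50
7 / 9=0.78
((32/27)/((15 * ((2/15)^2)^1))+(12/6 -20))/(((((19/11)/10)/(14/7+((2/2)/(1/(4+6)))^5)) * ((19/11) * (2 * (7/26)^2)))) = -31341862.12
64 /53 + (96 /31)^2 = 549952 /50933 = 10.80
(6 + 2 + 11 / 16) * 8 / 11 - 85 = -1731 / 22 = -78.68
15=15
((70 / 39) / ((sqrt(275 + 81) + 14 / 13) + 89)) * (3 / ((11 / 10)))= 0.04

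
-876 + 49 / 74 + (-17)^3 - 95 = -435367 / 74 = -5883.34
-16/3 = -5.33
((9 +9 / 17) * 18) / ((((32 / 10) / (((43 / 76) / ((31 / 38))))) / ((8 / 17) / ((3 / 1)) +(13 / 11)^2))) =57.76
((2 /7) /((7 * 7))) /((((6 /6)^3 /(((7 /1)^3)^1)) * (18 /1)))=1 /9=0.11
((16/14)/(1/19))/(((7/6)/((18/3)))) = 5472/49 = 111.67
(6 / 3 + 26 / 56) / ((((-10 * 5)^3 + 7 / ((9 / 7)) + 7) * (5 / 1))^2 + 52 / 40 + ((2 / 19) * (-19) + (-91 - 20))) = 27945 / 4428805542637322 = 0.00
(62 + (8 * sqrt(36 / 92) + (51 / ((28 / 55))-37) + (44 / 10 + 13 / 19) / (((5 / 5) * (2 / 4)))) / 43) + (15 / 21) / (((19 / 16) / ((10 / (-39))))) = 24 * sqrt(23) / 989 + 283491857 / 4460820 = 63.67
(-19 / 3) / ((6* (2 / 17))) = -323 / 36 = -8.97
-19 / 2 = -9.50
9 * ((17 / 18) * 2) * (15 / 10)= 51 / 2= 25.50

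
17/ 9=1.89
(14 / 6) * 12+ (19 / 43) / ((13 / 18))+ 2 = 17112 / 559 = 30.61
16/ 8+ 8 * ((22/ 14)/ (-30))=166/ 105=1.58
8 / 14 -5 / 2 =-27 / 14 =-1.93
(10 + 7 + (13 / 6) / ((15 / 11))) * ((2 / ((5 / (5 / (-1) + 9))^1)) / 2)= 3346 / 225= 14.87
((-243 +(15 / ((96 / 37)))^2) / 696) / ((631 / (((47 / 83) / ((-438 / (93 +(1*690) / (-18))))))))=413547689 / 12261737705472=0.00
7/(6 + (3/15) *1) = 35/31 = 1.13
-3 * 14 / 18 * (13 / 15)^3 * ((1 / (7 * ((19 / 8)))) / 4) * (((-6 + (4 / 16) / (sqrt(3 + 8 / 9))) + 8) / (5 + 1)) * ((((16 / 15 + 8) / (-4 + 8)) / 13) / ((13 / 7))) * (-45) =221 * sqrt(35) / 641250 + 6188 / 192375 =0.03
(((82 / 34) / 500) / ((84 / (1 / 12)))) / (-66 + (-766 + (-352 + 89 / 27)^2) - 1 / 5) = 3321 / 83809844742400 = 0.00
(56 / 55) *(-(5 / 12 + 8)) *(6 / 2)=-1414 / 55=-25.71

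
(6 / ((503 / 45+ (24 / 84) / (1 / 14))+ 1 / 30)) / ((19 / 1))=540 / 26011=0.02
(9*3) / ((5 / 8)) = 216 / 5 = 43.20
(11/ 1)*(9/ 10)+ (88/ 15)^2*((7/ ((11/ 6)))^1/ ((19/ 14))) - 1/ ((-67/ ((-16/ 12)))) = 20376461/ 190950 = 106.71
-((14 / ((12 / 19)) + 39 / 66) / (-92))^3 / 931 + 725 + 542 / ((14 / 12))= 30991708121688847 / 26052834620736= 1189.57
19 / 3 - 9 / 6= 29 / 6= 4.83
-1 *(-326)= 326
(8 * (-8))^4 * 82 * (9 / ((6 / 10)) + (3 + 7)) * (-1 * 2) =-68786585600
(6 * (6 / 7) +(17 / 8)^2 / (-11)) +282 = 1413017 / 4928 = 286.73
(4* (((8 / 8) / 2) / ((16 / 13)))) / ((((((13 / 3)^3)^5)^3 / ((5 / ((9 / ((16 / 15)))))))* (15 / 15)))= 218837978263024718418 / 10315908977942302627204470186314316211062255002161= 0.00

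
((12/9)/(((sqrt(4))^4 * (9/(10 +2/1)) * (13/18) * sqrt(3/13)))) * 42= 28 * sqrt(39)/13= 13.45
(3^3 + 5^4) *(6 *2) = 7824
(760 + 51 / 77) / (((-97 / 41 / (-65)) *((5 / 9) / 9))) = 2528685783 / 7469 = 338557.48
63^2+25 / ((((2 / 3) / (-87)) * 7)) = 49041 / 14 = 3502.93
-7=-7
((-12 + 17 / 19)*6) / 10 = -633 / 95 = -6.66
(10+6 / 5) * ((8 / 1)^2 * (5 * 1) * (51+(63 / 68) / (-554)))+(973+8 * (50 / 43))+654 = 37341500125 / 202487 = 184414.31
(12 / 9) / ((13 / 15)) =20 / 13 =1.54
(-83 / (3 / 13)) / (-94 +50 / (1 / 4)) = -1079 / 318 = -3.39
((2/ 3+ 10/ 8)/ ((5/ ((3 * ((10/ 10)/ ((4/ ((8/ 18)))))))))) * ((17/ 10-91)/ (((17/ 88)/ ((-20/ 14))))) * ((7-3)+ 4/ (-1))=0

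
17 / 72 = 0.24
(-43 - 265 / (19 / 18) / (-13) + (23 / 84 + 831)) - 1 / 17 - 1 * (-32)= 296114509 / 352716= 839.53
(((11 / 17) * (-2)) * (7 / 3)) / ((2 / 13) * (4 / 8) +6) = -2002 / 4029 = -0.50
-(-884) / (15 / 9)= 2652 / 5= 530.40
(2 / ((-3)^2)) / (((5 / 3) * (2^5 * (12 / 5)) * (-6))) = -1 / 3456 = -0.00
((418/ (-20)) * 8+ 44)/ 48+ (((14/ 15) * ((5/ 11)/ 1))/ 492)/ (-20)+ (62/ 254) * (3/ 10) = -2.49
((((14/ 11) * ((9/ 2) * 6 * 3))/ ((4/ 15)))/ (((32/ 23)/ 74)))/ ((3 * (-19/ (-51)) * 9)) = 13671315/ 6688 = 2044.16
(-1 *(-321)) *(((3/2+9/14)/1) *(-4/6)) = -3210/7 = -458.57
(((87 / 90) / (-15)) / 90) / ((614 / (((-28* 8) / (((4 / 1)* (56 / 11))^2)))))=3509 / 5570208000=0.00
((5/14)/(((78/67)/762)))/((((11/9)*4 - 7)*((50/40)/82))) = -12559284/1729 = -7263.90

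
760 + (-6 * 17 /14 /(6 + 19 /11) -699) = 2102 /35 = 60.06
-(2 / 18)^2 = -1 / 81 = -0.01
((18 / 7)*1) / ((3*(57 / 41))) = 82 / 133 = 0.62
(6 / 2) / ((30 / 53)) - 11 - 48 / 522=-5039 / 870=-5.79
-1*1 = -1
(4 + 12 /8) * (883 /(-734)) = -9713 /1468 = -6.62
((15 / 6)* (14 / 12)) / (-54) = -35 / 648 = -0.05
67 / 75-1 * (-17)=1342 / 75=17.89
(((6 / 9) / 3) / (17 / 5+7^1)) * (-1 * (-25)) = 125 / 234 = 0.53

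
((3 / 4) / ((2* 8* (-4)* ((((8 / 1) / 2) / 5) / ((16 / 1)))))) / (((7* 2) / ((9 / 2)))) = -135 / 1792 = -0.08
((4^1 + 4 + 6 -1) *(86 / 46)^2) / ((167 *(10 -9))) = 24037 / 88343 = 0.27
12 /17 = 0.71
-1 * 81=-81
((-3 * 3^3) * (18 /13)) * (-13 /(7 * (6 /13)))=3159 /7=451.29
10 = 10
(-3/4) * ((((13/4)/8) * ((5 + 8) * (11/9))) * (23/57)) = -42757/21888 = -1.95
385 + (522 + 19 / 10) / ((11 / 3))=58067 / 110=527.88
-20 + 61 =41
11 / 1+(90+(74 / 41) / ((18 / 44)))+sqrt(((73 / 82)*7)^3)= 120.97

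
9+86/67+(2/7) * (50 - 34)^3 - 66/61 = 33743953/28609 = 1179.49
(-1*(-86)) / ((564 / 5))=215 / 282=0.76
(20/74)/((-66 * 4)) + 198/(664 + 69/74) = 71314343/240317220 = 0.30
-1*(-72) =72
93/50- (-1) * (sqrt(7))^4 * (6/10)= 1563/50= 31.26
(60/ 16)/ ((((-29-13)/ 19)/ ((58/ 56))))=-2755/ 1568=-1.76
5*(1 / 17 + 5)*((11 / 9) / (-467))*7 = -33110 / 71451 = -0.46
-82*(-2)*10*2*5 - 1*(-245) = 16645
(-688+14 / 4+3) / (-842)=1363 / 1684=0.81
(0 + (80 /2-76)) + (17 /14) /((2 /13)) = -787 /28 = -28.11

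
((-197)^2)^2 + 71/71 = 1506138482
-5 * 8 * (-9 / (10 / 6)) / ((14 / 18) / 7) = 1944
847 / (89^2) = 847 / 7921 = 0.11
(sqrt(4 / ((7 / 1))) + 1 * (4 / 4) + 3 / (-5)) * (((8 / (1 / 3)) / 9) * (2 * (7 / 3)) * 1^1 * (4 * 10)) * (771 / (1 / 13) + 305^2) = 184662016 / 9 + 131901440 * sqrt(7) / 9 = 59293380.42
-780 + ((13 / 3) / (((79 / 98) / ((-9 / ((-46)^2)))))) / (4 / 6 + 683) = -19101831099 / 24489526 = -780.00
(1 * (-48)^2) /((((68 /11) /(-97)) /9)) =-5531328 /17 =-325372.24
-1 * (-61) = 61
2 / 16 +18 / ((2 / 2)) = 145 / 8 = 18.12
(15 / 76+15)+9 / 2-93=-5571 / 76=-73.30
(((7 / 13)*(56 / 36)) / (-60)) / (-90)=49 / 315900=0.00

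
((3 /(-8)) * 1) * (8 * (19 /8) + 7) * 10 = -195 /2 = -97.50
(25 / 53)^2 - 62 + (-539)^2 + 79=816121867 / 2809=290538.22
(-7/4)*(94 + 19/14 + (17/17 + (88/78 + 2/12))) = -26659/156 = -170.89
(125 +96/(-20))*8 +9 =4853/5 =970.60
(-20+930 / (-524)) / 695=-1141 / 36418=-0.03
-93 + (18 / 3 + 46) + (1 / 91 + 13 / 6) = -21197 / 546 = -38.82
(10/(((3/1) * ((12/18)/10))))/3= 50/3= 16.67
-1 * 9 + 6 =-3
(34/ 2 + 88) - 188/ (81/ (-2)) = 8881/ 81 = 109.64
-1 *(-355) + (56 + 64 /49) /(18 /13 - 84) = 3107621 /8771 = 354.31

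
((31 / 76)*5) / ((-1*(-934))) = 155 / 70984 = 0.00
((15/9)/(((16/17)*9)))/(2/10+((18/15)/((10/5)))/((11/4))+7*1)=275/10368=0.03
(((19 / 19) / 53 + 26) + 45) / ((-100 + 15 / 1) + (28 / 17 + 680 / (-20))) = -63988 / 105735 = -0.61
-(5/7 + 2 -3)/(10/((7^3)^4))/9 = 1977326743/45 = 43940594.29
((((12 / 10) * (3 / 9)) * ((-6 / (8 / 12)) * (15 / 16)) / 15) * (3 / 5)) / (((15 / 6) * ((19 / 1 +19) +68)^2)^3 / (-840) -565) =567 / 110821808018000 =0.00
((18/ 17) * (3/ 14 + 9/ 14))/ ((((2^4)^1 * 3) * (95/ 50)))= 0.01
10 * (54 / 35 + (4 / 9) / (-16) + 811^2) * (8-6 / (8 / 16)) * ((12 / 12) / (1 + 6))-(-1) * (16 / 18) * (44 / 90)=-74585724586 / 19845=-3758413.94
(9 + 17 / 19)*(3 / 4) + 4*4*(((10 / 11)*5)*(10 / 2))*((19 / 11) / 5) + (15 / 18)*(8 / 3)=2798729 / 20691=135.26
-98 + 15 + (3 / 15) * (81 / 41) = -16934 / 205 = -82.60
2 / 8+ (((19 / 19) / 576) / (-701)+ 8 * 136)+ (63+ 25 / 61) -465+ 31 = 17676202835 / 24630336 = 717.66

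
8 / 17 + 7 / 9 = 191 / 153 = 1.25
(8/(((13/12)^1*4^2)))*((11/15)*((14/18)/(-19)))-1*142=-1578484/11115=-142.01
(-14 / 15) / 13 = -14 / 195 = -0.07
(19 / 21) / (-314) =-19 / 6594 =-0.00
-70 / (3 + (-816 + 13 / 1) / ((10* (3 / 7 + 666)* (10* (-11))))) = -32655000 / 1400011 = -23.32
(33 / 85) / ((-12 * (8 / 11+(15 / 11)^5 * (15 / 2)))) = -1771561 / 1976229770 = -0.00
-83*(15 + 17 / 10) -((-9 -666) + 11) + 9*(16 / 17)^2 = -2063829 / 2890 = -714.13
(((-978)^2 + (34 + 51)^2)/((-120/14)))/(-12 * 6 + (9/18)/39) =87697519/56150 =1561.84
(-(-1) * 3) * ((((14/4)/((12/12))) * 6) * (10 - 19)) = -567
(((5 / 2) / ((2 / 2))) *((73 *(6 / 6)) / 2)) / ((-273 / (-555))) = 67525 / 364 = 185.51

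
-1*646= -646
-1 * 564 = -564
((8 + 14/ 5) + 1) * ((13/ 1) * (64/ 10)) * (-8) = -196352/ 25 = -7854.08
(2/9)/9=2/81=0.02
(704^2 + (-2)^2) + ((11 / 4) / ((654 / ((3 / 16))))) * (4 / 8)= 13829780491 / 27904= 495620.00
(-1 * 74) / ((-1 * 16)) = 37 / 8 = 4.62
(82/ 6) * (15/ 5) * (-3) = -123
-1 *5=-5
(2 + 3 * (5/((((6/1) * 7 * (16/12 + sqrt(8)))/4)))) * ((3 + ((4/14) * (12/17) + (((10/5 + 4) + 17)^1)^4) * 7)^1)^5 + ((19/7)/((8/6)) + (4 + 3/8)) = 921465194993374536329666753401298393040 * sqrt(2)/69572993 + 27193461754471141872128832189268551788577/556583944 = 67588457712654270965949260000000.00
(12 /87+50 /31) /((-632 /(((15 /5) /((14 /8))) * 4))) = -9444 /497147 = -0.02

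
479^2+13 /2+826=460547 /2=230273.50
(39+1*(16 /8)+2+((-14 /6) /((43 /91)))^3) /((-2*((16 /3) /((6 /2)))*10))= 83083613 /38163360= 2.18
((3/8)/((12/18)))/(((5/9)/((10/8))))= 1.27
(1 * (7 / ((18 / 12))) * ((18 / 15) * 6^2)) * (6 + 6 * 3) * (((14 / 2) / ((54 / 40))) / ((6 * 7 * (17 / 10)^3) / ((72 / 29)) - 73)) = 301056000 / 121339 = 2481.11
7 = 7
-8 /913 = -0.01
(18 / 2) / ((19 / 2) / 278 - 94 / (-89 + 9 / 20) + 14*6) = 2954028 / 27930571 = 0.11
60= 60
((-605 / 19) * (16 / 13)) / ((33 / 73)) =-64240 / 741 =-86.69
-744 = -744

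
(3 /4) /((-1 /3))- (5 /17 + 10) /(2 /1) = -503 /68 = -7.40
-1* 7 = -7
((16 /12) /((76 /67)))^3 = 300763 /185193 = 1.62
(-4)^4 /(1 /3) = 768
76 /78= 38 /39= 0.97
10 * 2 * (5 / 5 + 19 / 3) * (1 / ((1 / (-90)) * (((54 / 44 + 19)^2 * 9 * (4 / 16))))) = -340736 / 23763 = -14.34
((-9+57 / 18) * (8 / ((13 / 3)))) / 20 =-7 / 13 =-0.54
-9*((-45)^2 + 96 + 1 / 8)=-19090.12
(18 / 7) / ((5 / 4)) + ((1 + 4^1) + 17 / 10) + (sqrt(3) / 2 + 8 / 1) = sqrt(3) / 2 + 1173 / 70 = 17.62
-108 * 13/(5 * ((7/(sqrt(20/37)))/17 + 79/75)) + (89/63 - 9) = -123640492858/326023173 + 75184200 * sqrt(185)/5174971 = -181.63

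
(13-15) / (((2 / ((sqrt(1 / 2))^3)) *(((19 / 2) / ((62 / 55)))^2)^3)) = -908803769344 *sqrt(2) / 1302260124847515625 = -0.00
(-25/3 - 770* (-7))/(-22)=-16145/66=-244.62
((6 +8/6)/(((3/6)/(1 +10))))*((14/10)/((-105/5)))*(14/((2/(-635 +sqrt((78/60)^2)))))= 10734878/225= 47710.57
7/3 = 2.33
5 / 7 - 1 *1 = -2 / 7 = -0.29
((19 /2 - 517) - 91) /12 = -399 /8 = -49.88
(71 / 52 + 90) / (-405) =-0.23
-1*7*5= -35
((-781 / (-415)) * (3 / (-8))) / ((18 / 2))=-781 / 9960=-0.08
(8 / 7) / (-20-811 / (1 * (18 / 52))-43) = -72 / 151571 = -0.00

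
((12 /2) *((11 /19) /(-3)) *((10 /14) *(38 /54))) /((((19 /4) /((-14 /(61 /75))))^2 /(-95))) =154000000 /212097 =726.08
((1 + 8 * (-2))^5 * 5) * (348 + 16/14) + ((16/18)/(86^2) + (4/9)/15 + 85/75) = -2316317991405239/1747305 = -1325651784.55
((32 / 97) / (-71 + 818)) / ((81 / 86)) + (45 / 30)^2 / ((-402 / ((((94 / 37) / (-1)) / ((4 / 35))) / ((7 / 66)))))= 136601027099 / 116397557928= 1.17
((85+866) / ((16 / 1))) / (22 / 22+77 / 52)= 4121 / 172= 23.96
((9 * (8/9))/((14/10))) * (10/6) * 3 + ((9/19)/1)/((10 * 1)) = 38063/1330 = 28.62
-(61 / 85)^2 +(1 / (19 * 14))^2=-263275851 / 511212100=-0.52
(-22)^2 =484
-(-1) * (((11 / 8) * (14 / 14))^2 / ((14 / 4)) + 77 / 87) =27775 / 19488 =1.43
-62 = -62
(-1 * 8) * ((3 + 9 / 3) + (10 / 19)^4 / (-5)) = -6239408 / 130321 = -47.88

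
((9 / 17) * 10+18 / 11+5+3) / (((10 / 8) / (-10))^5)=-91488256 / 187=-489242.01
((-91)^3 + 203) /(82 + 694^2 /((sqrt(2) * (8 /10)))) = 123552352 /362458168577 - 453561437560 * sqrt(2) /362458168577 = -1.77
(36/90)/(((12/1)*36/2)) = 1/540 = 0.00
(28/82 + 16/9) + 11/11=1151/369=3.12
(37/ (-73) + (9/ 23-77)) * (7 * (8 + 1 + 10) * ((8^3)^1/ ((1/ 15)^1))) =-132252986880/ 1679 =-78768902.25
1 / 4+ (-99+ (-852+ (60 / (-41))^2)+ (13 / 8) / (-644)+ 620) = -2845938997 / 8660512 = -328.61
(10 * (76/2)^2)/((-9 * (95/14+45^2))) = -40432/51201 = -0.79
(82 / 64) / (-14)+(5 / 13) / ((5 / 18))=7531 / 5824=1.29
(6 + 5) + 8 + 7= 26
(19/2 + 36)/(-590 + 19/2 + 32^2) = 91/887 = 0.10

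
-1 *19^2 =-361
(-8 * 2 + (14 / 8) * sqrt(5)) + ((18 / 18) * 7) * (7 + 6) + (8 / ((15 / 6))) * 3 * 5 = 7 * sqrt(5) / 4 + 123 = 126.91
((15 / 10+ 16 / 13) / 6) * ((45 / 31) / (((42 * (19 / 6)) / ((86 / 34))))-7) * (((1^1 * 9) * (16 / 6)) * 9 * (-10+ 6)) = 2498244624 / 911183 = 2741.76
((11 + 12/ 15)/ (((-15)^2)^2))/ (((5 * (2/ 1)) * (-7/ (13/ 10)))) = -767/ 177187500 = -0.00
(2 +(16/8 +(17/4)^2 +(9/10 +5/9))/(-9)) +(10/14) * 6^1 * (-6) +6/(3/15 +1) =-957331/45360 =-21.11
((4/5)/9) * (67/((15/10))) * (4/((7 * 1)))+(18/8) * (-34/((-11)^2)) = 374263/228690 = 1.64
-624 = -624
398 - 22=376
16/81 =0.20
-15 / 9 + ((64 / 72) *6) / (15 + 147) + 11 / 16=-3679 / 3888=-0.95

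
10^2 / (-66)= -50 / 33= -1.52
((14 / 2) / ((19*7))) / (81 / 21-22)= -7 / 2413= -0.00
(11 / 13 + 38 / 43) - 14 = -6859 / 559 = -12.27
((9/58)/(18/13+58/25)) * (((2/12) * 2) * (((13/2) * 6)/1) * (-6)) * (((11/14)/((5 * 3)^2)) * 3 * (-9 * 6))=451737/244412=1.85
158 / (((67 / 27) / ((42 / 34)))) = 89586 / 1139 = 78.65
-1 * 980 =-980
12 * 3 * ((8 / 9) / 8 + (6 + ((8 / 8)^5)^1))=256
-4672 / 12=-1168 / 3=-389.33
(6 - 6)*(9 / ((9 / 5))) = 0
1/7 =0.14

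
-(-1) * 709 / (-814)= -709 / 814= -0.87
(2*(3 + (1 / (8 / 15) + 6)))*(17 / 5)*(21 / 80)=31059 / 1600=19.41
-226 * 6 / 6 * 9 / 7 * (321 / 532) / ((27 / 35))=-60455 / 266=-227.27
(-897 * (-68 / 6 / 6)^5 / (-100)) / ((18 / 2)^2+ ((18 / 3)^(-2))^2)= -1698148972 / 637735275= -2.66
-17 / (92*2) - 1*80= -80.09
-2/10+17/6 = 79/30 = 2.63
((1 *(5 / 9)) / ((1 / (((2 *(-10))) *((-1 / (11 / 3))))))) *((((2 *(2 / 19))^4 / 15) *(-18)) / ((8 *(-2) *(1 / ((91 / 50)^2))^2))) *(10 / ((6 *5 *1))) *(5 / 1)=548599688 / 67196765625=0.01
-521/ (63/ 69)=-11983/ 21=-570.62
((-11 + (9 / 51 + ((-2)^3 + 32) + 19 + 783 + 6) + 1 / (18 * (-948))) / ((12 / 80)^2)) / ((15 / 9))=2382134230 / 108783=21898.04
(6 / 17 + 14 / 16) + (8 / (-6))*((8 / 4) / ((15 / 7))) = -101 / 6120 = -0.02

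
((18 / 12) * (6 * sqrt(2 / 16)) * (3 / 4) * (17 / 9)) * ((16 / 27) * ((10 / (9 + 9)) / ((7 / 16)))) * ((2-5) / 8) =-170 * sqrt(2) / 189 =-1.27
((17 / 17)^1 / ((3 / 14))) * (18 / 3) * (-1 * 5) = -140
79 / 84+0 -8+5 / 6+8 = 149 / 84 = 1.77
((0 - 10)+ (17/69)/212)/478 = -146263/6992184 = -0.02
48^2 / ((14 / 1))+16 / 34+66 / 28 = 39841 / 238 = 167.40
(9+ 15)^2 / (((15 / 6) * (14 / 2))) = 1152 / 35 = 32.91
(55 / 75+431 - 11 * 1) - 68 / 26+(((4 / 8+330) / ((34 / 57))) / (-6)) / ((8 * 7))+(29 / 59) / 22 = 401432137867 / 963842880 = 416.49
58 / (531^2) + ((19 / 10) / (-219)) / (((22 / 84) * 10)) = -0.00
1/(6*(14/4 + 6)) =1/57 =0.02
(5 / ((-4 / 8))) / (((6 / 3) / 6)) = -30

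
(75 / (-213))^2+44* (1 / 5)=224929 / 25205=8.92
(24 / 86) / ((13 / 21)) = 252 / 559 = 0.45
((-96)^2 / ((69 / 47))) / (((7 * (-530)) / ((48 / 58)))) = -1732608 / 1237285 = -1.40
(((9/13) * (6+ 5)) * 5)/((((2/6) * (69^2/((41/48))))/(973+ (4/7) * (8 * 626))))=60530965/770224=78.59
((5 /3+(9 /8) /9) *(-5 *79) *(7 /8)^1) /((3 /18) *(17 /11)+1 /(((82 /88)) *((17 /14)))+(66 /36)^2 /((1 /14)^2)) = -2734703895 /2914329632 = -0.94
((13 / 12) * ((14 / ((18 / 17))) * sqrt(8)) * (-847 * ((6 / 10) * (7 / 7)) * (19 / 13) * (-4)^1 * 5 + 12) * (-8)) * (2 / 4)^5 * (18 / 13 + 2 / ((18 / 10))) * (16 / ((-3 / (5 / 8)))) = 2798256440 * sqrt(2) / 3159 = 1252716.75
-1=-1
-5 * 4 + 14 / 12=-18.83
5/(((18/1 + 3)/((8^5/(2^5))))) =5120/21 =243.81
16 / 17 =0.94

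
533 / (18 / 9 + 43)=533 / 45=11.84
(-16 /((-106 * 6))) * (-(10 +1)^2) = -484 /159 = -3.04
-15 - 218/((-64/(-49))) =-5821/32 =-181.91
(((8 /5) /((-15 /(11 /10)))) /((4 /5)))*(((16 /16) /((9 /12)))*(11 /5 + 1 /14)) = -1166 /2625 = -0.44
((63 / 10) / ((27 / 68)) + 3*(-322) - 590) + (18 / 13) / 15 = -300308 / 195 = -1540.04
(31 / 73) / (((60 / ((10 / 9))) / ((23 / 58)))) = 0.00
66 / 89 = 0.74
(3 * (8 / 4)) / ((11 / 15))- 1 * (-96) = 1146 / 11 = 104.18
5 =5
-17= -17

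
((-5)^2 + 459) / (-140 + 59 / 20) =-3.53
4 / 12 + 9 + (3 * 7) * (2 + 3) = 343 / 3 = 114.33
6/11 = 0.55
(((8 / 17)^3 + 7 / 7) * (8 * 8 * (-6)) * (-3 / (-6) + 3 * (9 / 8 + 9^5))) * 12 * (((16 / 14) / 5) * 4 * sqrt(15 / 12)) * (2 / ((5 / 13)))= -10527149647872 * sqrt(5) / 4913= -4791252233.25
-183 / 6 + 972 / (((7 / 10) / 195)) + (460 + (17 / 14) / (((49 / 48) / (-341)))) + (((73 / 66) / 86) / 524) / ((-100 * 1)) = 27625422469182161 / 102015883200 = 270795.31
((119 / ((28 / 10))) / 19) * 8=340 / 19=17.89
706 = 706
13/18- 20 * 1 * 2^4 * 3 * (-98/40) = 42349/18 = 2352.72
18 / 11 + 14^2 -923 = -7979 / 11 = -725.36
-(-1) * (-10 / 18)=-5 / 9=-0.56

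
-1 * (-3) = 3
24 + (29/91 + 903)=84386/91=927.32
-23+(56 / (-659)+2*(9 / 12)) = -28449 / 1318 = -21.58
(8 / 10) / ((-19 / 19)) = -4 / 5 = -0.80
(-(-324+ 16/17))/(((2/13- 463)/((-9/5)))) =642564/511445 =1.26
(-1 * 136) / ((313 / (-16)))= 2176 / 313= 6.95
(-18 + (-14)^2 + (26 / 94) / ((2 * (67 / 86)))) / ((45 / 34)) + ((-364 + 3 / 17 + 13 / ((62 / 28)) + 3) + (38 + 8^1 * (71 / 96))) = -5855224717 / 33190460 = -176.41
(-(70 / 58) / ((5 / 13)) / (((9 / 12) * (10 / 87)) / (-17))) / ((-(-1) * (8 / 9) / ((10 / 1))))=13923 / 2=6961.50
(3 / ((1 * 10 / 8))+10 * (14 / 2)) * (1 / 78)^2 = 0.01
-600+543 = -57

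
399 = 399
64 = 64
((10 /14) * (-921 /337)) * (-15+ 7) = 36840 /2359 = 15.62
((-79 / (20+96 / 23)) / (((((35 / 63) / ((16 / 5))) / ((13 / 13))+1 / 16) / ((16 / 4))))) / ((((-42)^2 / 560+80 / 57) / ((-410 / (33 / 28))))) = 4229.66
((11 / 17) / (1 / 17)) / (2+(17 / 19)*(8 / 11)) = 2299 / 554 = 4.15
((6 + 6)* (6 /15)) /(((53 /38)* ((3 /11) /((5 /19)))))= 176 /53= 3.32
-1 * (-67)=67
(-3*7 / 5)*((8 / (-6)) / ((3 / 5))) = 28 / 3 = 9.33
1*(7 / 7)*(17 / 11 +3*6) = 215 / 11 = 19.55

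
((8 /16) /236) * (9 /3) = 3 /472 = 0.01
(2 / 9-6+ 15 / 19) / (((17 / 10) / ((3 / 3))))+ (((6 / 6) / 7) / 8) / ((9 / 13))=-52609 / 18088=-2.91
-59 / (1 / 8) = -472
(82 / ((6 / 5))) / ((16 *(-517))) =-205 / 24816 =-0.01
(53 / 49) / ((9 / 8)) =0.96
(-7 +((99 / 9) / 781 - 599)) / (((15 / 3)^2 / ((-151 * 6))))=1559226 / 71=21960.93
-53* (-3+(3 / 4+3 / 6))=92.75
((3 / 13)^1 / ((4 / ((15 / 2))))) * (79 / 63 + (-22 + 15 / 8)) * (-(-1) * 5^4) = -29721875 / 5824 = -5103.34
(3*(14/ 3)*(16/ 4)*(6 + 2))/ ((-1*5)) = -448/ 5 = -89.60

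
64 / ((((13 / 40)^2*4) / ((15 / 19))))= 384000 / 3211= 119.59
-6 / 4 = -3 / 2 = -1.50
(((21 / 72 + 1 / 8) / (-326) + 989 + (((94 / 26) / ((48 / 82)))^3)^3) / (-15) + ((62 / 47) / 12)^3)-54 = -1240241735688579685841699061913791391 / 1422308413604939563472460447744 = -871992.12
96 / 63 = 1.52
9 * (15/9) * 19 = 285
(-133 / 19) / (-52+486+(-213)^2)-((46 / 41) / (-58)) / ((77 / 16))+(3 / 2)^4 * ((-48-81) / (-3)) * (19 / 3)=92502515453609 / 67094432944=1378.69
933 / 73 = 12.78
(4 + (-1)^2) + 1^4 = 6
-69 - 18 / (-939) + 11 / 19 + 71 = 15451 / 5947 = 2.60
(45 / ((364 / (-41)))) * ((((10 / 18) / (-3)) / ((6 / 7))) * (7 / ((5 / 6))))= 1435 / 156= 9.20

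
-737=-737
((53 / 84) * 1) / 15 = 0.04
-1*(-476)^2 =-226576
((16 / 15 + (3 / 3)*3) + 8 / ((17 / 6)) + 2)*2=4534 / 255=17.78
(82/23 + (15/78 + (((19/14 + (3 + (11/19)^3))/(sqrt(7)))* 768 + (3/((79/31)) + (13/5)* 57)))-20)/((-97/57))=-503462016* sqrt(7)/1715833-1792522149/22912370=-854.55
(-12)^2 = 144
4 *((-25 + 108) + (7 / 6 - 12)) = 866 / 3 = 288.67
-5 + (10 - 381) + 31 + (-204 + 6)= -543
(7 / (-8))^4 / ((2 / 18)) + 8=54377 / 4096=13.28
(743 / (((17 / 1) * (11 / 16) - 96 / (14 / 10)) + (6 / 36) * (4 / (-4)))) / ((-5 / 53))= 13231344 / 95845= 138.05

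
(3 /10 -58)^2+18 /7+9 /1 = 2338603 /700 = 3340.86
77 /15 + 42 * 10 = 425.13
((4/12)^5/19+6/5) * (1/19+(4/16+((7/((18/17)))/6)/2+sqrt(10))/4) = 115011757/378963360+27707 * sqrt(10)/92340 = 1.25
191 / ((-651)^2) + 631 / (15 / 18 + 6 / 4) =270.43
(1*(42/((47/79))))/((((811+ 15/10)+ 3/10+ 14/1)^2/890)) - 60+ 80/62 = -121632187145/2075005491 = -58.62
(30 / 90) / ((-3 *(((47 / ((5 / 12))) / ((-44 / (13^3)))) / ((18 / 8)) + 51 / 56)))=3080 / 69364803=0.00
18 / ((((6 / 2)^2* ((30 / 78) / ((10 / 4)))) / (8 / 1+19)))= 351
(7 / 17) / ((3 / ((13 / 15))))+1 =856 / 765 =1.12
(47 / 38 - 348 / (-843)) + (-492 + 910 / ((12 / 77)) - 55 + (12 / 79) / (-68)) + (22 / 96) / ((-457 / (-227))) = 277555693136551 / 52429065424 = 5293.93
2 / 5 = 0.40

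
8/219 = 0.04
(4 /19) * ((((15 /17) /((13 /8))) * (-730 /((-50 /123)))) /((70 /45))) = 131.97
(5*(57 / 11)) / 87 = 95 / 319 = 0.30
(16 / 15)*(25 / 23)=80 / 69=1.16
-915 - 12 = -927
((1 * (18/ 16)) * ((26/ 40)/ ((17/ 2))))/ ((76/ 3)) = 351/ 103360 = 0.00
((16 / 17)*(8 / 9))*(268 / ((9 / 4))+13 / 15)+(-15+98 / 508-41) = 77937413 / 1748790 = 44.57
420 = 420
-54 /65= -0.83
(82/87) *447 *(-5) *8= -488720/29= -16852.41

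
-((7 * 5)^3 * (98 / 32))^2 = -4413675765625 / 256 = -17240920959.47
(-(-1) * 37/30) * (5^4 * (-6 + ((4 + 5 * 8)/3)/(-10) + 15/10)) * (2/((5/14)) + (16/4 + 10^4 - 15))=-1654855895/36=-45968219.31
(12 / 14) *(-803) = -4818 / 7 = -688.29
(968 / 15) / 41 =968 / 615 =1.57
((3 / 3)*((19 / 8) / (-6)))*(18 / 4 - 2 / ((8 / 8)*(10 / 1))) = -817 / 480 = -1.70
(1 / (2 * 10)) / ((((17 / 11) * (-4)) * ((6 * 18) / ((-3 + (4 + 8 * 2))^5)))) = -918731 / 8640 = -106.33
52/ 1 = 52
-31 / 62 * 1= -1 / 2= -0.50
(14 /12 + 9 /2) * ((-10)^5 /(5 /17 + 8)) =-28900000 /423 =-68321.51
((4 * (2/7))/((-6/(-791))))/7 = 452/21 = 21.52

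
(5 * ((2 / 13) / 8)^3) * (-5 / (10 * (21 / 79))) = -395 / 5905536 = -0.00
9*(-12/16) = -6.75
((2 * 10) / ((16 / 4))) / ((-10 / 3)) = -3 / 2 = -1.50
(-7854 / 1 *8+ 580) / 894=-31126 / 447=-69.63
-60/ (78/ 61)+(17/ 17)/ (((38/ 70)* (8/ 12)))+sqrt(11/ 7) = -21815/ 494+sqrt(77)/ 7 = -42.91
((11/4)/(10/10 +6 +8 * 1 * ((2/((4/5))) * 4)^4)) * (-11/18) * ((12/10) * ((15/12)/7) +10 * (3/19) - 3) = 12947/510764688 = 0.00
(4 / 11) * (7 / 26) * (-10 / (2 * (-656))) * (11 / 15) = 0.00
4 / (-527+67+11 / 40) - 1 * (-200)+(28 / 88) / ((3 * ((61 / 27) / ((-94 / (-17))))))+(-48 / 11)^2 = 505994063871 / 2307396553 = 219.29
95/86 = 1.10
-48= -48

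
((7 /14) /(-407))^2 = 0.00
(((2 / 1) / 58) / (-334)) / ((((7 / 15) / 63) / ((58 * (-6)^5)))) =1049760 / 167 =6285.99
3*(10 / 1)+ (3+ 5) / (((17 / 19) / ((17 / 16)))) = 39.50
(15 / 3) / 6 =5 / 6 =0.83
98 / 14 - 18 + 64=53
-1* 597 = -597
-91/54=-1.69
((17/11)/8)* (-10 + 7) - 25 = -25.58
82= 82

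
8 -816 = -808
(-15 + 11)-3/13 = -55/13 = -4.23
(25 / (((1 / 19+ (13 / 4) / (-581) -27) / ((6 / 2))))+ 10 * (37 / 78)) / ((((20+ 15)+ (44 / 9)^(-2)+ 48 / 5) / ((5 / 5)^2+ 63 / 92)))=6828220998500 / 92264811467127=0.07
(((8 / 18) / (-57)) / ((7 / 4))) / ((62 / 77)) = -88 / 15903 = -0.01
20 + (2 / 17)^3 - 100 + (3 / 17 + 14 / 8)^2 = -5996775 / 78608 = -76.29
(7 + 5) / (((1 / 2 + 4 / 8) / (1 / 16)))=3 / 4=0.75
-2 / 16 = -1 / 8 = -0.12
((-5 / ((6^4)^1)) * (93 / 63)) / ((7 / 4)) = -155 / 47628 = -0.00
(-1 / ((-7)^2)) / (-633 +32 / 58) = 29 / 898709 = 0.00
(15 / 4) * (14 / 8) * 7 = 735 / 16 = 45.94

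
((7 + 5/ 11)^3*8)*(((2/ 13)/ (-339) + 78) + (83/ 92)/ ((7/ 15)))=22742210834576/ 85852767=264897.82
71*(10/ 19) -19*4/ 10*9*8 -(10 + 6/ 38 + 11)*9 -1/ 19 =-66529/ 95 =-700.31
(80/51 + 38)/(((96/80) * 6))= 5045/918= 5.50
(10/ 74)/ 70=0.00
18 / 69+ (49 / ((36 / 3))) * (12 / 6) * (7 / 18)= 8537 / 2484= 3.44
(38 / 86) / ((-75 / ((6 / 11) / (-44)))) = 19 / 260150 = 0.00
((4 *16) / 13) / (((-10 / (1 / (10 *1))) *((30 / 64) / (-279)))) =29.30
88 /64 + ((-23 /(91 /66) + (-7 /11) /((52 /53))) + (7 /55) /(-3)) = -16.00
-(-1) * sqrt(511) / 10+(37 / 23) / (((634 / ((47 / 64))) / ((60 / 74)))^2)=497025 / 350274105344+sqrt(511) / 10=2.26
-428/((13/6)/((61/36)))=-13054/39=-334.72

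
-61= -61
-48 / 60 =-4 / 5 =-0.80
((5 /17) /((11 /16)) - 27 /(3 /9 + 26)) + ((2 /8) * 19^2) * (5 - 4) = 5297745 /59092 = 89.65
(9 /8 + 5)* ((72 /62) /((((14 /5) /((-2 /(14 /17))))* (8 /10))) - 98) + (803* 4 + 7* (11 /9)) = 11662619 /4464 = 2612.59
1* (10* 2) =20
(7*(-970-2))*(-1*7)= 47628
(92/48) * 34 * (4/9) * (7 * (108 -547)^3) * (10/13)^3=-463125137006000/59319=-7807365886.24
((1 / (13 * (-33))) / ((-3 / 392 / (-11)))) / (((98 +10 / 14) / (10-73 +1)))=170128 / 80847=2.10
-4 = -4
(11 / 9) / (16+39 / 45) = 5 / 69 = 0.07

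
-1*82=-82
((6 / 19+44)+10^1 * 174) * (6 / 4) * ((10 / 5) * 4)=406824 / 19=21411.79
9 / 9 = 1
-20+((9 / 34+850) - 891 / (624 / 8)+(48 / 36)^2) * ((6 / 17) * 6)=6612828 / 3757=1760.14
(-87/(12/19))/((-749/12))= 1653/749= 2.21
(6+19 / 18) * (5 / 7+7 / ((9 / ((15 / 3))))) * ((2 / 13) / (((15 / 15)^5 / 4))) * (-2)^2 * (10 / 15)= 1178560 / 22113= 53.30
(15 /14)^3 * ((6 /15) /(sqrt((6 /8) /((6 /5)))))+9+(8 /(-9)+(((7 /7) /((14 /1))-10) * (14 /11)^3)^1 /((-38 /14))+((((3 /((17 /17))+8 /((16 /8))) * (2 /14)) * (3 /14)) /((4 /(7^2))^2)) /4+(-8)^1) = 135 * sqrt(10) /686+457134037 /29132928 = 16.31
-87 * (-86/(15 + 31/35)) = 130935/278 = 470.99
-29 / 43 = -0.67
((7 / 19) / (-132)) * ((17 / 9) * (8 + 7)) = -595 / 7524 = -0.08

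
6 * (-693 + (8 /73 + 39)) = -286404 /73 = -3923.34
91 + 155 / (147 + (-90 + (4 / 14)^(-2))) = 25827 / 277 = 93.24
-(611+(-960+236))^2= -12769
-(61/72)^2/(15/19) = -70699/77760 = -0.91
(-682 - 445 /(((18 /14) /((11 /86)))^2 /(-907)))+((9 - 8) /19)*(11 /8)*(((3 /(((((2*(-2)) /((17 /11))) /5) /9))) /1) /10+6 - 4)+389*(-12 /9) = 508775411677 /182119104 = 2793.64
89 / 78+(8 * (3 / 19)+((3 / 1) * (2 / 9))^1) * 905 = 2589991 / 1482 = 1747.63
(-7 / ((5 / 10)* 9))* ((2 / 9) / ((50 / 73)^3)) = -2723119 / 2531250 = -1.08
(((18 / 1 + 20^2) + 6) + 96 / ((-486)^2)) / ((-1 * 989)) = -8345600 / 19466487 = -0.43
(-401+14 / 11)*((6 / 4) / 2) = -13191 / 44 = -299.80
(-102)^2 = 10404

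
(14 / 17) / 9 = 14 / 153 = 0.09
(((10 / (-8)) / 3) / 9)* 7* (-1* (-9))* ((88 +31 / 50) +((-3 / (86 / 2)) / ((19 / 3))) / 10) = -4223429 / 16340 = -258.47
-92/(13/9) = -63.69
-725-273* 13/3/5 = -4808/5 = -961.60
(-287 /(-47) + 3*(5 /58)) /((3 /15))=31.83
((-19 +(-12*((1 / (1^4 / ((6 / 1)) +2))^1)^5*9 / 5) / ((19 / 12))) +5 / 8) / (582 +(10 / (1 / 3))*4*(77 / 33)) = -5265728313 / 243241470160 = -0.02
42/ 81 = 14/ 27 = 0.52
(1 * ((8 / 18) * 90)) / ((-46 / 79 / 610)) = -963800 / 23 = -41904.35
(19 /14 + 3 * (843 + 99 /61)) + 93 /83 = 179781311 /70882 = 2536.35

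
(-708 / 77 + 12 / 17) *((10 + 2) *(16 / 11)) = -2133504 / 14399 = -148.17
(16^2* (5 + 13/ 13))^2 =2359296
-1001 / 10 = -100.10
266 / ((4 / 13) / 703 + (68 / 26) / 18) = 21878766 / 11987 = 1825.21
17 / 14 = 1.21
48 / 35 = 1.37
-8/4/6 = -1/3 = -0.33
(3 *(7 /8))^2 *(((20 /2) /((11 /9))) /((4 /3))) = 59535 /1408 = 42.28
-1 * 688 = -688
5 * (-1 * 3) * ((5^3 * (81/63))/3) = -5625/7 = -803.57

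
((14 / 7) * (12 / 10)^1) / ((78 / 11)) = 22 / 65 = 0.34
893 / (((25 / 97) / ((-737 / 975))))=-63839677 / 24375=-2619.06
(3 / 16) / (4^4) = 3 / 4096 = 0.00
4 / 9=0.44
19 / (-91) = -0.21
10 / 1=10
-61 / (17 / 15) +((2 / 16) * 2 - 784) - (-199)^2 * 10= -26985635 / 68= -396847.57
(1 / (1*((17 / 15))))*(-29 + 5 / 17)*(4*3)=-87840 / 289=-303.94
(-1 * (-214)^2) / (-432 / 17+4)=194633 / 91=2138.82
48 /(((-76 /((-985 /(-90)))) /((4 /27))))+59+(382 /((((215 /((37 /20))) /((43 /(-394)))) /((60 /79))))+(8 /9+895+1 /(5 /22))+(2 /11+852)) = 476919407705 /263466027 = 1810.17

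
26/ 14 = 1.86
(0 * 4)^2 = 0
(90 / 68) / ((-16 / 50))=-1125 / 272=-4.14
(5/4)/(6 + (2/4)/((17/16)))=17/88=0.19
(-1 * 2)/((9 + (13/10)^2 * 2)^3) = -250000/237176659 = -0.00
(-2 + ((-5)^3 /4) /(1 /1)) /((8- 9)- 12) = 133 /52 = 2.56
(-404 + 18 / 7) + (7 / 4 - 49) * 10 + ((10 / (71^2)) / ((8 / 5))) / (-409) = -50451487605 / 57729532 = -873.93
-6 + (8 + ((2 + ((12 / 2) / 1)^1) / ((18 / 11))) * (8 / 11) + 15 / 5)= 77 / 9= 8.56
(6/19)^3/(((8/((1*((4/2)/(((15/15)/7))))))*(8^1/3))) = 567/27436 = 0.02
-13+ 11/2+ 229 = 221.50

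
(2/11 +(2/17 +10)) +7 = 3235/187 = 17.30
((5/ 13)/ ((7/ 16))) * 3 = 240/ 91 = 2.64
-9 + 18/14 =-54/7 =-7.71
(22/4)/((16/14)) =4.81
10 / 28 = 0.36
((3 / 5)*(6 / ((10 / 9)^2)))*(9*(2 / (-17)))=-6561 / 2125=-3.09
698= 698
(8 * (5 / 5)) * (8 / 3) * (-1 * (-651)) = 13888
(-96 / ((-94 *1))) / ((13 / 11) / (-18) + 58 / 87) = 9504 / 5593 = 1.70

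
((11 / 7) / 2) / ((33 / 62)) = 31 / 21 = 1.48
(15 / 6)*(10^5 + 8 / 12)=750005 / 3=250001.67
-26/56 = -13/28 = -0.46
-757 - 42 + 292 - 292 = -799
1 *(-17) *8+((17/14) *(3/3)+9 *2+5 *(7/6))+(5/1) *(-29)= -255.95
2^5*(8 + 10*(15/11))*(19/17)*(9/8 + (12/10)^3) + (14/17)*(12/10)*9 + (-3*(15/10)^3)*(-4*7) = 116879553/46750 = 2500.10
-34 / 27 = -1.26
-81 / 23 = -3.52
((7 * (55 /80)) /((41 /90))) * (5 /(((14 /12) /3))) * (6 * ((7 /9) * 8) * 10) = 2079000 /41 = 50707.32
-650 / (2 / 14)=-4550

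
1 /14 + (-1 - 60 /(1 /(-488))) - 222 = 29057.07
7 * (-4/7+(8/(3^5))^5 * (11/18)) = -4.00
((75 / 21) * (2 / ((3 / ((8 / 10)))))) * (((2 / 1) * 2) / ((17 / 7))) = 160 / 51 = 3.14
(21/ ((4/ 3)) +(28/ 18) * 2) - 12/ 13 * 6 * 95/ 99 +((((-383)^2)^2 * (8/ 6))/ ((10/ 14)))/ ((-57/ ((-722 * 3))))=39287465020255789/ 25740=1526319542356.48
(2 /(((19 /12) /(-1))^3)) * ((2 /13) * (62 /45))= -47616 /445835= -0.11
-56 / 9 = -6.22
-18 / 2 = -9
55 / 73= 0.75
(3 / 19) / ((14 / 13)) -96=-25497 / 266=-95.85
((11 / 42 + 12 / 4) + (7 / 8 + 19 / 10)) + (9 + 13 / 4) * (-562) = -5777909 / 840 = -6878.46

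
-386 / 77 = -5.01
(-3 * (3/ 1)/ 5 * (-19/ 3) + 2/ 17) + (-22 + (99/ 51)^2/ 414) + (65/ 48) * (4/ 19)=-77201623/ 7577580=-10.19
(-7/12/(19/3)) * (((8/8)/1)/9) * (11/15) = -77/10260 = -0.01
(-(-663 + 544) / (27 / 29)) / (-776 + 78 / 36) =-6902 / 41787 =-0.17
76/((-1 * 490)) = -38/245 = -0.16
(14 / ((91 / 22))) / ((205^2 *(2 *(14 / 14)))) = 22 / 546325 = 0.00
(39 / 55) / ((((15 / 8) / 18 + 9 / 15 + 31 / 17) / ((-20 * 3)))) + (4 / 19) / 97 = -3518644148 / 209075449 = -16.83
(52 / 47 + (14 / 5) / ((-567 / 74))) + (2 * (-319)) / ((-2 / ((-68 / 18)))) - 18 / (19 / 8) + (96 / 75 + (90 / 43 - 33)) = -96542442127 / 77757975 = -1241.58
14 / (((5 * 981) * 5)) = 14 / 24525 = 0.00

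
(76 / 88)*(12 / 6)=19 / 11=1.73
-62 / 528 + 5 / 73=-943 / 19272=-0.05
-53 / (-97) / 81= 53 / 7857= 0.01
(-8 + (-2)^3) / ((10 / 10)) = -16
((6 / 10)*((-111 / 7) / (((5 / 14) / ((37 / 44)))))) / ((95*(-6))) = 4107 / 104500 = 0.04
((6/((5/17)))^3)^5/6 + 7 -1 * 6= 7350235618367513080.23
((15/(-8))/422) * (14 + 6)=-75/844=-0.09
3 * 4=12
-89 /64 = -1.39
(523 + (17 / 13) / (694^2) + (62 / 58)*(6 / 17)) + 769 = 3989316824437 / 3086805124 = 1292.38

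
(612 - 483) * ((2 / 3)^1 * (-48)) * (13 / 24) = -2236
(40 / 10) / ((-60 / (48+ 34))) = -5.47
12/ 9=4/ 3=1.33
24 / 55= 0.44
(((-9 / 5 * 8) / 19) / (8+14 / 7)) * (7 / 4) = -63 / 475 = -0.13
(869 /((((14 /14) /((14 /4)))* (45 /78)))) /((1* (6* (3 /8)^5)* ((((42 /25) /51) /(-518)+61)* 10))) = 7276352512 /37461123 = 194.24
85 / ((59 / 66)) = 5610 / 59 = 95.08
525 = 525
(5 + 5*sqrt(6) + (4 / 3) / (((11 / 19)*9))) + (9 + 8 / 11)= 5*sqrt(6) + 4450 / 297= 27.23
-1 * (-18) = 18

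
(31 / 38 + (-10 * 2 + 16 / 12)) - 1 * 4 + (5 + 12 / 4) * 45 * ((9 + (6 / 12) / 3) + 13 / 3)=551549 / 114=4838.15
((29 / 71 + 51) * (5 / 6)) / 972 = 9125 / 207036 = 0.04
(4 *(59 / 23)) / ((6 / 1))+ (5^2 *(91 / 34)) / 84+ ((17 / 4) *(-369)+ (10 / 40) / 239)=-1170536373 / 747592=-1565.74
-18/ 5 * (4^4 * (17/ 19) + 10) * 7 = -572292/ 95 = -6024.13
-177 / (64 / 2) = -177 / 32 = -5.53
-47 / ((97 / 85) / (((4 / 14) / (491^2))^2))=-15980 / 276244590810433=-0.00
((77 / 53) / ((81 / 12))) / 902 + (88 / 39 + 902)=689697344 / 762723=904.26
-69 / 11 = -6.27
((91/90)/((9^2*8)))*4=91/14580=0.01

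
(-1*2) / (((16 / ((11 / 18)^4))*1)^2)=-0.00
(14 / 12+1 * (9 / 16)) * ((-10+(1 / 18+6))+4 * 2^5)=185339 / 864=214.51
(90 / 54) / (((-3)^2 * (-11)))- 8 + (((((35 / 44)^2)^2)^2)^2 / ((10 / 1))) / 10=-170865981456103931945090382829 / 21314079398600313108953038848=-8.02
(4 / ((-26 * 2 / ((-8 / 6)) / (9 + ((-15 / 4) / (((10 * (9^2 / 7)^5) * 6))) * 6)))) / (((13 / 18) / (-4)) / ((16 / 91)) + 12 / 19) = -101758295521472 / 43580543387121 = -2.33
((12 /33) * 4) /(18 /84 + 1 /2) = 112 /55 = 2.04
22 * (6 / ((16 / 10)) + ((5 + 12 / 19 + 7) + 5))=17875 / 38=470.39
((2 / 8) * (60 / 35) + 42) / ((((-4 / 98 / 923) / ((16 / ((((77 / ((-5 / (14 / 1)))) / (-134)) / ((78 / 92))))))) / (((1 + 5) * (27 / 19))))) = -210984176520 / 3059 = -68971617.04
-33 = -33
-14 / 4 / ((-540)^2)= -7 / 583200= -0.00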